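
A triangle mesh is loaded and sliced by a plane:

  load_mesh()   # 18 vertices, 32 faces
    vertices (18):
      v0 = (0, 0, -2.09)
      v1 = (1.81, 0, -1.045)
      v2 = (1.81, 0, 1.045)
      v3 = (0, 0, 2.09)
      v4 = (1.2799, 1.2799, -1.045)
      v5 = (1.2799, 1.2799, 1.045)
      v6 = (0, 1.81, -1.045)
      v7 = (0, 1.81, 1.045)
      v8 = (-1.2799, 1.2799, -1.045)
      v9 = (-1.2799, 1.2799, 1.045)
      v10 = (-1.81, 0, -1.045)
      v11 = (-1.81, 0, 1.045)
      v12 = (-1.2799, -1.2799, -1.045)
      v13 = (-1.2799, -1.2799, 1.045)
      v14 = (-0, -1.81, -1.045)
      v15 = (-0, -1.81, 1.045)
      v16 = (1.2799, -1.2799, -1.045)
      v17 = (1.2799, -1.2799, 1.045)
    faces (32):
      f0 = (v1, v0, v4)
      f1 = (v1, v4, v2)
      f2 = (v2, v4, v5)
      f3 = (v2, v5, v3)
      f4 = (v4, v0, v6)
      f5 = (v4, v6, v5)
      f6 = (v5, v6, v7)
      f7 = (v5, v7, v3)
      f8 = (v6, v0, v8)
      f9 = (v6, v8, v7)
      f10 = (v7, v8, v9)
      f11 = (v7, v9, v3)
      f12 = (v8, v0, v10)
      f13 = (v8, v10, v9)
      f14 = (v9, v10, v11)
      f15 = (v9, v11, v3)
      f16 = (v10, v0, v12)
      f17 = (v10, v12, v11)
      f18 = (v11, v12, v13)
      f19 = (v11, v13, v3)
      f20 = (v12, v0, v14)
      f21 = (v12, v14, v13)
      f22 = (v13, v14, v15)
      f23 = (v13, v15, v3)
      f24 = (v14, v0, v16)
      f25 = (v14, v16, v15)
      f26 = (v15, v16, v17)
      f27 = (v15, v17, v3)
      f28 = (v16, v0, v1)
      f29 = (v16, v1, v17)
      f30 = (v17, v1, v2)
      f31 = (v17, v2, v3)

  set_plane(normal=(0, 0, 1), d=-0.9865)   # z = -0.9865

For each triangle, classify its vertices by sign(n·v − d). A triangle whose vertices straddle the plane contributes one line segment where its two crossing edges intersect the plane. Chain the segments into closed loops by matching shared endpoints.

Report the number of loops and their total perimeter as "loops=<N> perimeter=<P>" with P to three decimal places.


loops=1 perimeter=11.083

Straddling triangles (16 of 32):
  (v1,v4,v2) [--+] → (1.29474, 1.24408, -0.9865)–(1.81, 0, -0.9865)  len=1.3466
  (v2,v4,v5) [+-+] → (1.29474, 1.24408, -0.9865)–(1.2799, 1.2799, -0.9865)  len=0.0388
  (v4,v6,v5) [--+] → (0.035825, 1.79516, -0.9865)–(1.2799, 1.2799, -0.9865)  len=1.3466
  (v5,v6,v7) [+-+] → (0.035825, 1.79516, -0.9865)–(0, 1.81, -0.9865)  len=0.0388
  (v6,v8,v7) [--+] → (-1.24408, 1.29474, -0.9865)–(0, 1.81, -0.9865)  len=1.3466
  (v7,v8,v9) [+-+] → (-1.24408, 1.29474, -0.9865)–(-1.2799, 1.2799, -0.9865)  len=0.0388
  (v8,v10,v9) [--+] → (-1.79516, 0.035825, -0.9865)–(-1.2799, 1.2799, -0.9865)  len=1.3466
  (v9,v10,v11) [+-+] → (-1.79516, 0.035825, -0.9865)–(-1.81, 0, -0.9865)  len=0.0388
  (v10,v12,v11) [--+] → (-1.29474, -1.24408, -0.9865)–(-1.81, 0, -0.9865)  len=1.3466
  (v11,v12,v13) [+-+] → (-1.29474, -1.24408, -0.9865)–(-1.2799, -1.2799, -0.9865)  len=0.0388
  (v12,v14,v13) [--+] → (-0.035825, -1.79516, -0.9865)–(-1.2799, -1.2799, -0.9865)  len=1.3466
  (v13,v14,v15) [+-+] → (-0.035825, -1.79516, -0.9865)–(0, -1.81, -0.9865)  len=0.0388
  (v14,v16,v15) [--+] → (1.24408, -1.29474, -0.9865)–(0, -1.81, -0.9865)  len=1.3466
  (v15,v16,v17) [+-+] → (1.24408, -1.29474, -0.9865)–(1.2799, -1.2799, -0.9865)  len=0.0388
  (v16,v1,v17) [--+] → (1.79516, -0.035825, -0.9865)–(1.2799, -1.2799, -0.9865)  len=1.3466
  (v17,v1,v2) [+-+] → (1.79516, -0.035825, -0.9865)–(1.81, 0, -0.9865)  len=0.0388

Chained into 1 loop(s):
  loop 1: 16 segments, perimeter = 11.0827
Total perimeter = 11.083


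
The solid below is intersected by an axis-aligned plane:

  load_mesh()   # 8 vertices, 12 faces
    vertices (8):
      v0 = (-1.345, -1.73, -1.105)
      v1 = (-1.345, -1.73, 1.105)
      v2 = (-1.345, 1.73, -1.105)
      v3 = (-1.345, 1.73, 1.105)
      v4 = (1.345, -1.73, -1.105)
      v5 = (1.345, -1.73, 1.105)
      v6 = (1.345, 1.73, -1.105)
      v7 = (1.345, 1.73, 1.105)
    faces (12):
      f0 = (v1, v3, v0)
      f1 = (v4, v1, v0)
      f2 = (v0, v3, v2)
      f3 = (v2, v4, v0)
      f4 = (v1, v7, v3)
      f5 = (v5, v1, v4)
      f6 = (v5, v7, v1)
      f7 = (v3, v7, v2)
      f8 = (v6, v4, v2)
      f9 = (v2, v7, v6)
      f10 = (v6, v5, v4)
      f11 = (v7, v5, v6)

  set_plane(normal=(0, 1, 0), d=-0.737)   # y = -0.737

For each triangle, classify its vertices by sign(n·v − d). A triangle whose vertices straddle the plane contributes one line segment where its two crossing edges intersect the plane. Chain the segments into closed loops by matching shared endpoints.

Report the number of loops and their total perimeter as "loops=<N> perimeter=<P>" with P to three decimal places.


Straddling triangles (8 of 12):
  (v1,v3,v0) [-+-] → (-1.345, -0.737, 1.105)–(-1.345, -0.737, -0.470743)  len=1.5757
  (v0,v3,v2) [-++] → (-1.345, -0.737, -0.470743)–(-1.345, -0.737, -1.105)  len=0.6343
  (v2,v4,v0) [+--] → (0.572986, -0.737, -1.105)–(-1.345, -0.737, -1.105)  len=1.9180
  (v1,v7,v3) [-++] → (-0.572986, -0.737, 1.105)–(-1.345, -0.737, 1.105)  len=0.7720
  (v5,v7,v1) [-+-] → (1.345, -0.737, 1.105)–(-0.572986, -0.737, 1.105)  len=1.9180
  (v6,v4,v2) [+-+] → (1.345, -0.737, -1.105)–(0.572986, -0.737, -1.105)  len=0.7720
  (v6,v5,v4) [+--] → (1.345, -0.737, 0.470743)–(1.345, -0.737, -1.105)  len=1.5757
  (v7,v5,v6) [+-+] → (1.345, -0.737, 1.105)–(1.345, -0.737, 0.470743)  len=0.6343

Chained into 1 loop(s):
  loop 1: 8 segments, perimeter = 9.8000
Total perimeter = 9.800

loops=1 perimeter=9.800


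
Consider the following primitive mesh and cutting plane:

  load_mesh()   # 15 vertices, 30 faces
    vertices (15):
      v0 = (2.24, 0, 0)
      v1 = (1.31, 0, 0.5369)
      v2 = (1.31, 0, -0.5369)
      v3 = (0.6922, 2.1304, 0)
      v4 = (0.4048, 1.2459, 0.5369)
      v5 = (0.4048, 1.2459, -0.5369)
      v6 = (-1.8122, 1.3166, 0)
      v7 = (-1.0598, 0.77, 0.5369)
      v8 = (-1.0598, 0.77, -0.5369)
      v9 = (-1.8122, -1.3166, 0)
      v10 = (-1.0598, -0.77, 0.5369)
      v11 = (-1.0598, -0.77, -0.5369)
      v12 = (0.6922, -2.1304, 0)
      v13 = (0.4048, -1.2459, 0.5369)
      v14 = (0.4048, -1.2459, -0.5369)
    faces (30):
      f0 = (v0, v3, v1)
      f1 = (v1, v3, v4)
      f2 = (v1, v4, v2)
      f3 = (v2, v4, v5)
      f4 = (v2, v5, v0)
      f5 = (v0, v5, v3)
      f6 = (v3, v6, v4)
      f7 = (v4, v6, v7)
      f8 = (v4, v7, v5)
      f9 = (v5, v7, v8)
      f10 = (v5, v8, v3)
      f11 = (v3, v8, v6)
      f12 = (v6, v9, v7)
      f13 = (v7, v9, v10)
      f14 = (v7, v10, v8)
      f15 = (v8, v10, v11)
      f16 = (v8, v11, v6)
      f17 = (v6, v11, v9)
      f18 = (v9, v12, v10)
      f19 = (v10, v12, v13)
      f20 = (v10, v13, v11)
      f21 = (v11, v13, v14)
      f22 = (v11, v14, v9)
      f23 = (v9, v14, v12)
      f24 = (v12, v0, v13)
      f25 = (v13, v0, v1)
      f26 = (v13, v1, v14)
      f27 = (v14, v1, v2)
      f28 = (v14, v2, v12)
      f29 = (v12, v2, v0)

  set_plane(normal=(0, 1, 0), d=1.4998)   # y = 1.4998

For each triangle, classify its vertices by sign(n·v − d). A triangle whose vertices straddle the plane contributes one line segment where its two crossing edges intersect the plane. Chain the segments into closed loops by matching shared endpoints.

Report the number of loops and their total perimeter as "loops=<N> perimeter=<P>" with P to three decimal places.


loops=1 perimeter=5.086

Straddling triangles (6 of 30):
  (v0,v3,v1) [-+-] → (1.15035, 1.4998, 0)–(0.875069, 1.4998, 0.158923)  len=0.3179
  (v1,v3,v4) [-+-] → (0.875069, 1.4998, 0.158923)–(0.4873, 1.4998, 0.38278)  len=0.4477
  (v0,v5,v3) [--+] → (0.4873, 1.4998, -0.38278)–(1.15035, 1.4998, 0)  len=0.7656
  (v3,v6,v4) [+--] → (-1.24842, 1.4998, 0)–(0.4873, 1.4998, 0.38278)  len=1.7774
  (v5,v8,v3) [--+] → (-0.119922, 1.4998, -0.248875)–(0.4873, 1.4998, -0.38278)  len=0.6218
  (v3,v8,v6) [+--] → (-0.119922, 1.4998, -0.248875)–(-1.24842, 1.4998, 0)  len=1.1556

Chained into 1 loop(s):
  loop 1: 6 segments, perimeter = 5.0861
Total perimeter = 5.086


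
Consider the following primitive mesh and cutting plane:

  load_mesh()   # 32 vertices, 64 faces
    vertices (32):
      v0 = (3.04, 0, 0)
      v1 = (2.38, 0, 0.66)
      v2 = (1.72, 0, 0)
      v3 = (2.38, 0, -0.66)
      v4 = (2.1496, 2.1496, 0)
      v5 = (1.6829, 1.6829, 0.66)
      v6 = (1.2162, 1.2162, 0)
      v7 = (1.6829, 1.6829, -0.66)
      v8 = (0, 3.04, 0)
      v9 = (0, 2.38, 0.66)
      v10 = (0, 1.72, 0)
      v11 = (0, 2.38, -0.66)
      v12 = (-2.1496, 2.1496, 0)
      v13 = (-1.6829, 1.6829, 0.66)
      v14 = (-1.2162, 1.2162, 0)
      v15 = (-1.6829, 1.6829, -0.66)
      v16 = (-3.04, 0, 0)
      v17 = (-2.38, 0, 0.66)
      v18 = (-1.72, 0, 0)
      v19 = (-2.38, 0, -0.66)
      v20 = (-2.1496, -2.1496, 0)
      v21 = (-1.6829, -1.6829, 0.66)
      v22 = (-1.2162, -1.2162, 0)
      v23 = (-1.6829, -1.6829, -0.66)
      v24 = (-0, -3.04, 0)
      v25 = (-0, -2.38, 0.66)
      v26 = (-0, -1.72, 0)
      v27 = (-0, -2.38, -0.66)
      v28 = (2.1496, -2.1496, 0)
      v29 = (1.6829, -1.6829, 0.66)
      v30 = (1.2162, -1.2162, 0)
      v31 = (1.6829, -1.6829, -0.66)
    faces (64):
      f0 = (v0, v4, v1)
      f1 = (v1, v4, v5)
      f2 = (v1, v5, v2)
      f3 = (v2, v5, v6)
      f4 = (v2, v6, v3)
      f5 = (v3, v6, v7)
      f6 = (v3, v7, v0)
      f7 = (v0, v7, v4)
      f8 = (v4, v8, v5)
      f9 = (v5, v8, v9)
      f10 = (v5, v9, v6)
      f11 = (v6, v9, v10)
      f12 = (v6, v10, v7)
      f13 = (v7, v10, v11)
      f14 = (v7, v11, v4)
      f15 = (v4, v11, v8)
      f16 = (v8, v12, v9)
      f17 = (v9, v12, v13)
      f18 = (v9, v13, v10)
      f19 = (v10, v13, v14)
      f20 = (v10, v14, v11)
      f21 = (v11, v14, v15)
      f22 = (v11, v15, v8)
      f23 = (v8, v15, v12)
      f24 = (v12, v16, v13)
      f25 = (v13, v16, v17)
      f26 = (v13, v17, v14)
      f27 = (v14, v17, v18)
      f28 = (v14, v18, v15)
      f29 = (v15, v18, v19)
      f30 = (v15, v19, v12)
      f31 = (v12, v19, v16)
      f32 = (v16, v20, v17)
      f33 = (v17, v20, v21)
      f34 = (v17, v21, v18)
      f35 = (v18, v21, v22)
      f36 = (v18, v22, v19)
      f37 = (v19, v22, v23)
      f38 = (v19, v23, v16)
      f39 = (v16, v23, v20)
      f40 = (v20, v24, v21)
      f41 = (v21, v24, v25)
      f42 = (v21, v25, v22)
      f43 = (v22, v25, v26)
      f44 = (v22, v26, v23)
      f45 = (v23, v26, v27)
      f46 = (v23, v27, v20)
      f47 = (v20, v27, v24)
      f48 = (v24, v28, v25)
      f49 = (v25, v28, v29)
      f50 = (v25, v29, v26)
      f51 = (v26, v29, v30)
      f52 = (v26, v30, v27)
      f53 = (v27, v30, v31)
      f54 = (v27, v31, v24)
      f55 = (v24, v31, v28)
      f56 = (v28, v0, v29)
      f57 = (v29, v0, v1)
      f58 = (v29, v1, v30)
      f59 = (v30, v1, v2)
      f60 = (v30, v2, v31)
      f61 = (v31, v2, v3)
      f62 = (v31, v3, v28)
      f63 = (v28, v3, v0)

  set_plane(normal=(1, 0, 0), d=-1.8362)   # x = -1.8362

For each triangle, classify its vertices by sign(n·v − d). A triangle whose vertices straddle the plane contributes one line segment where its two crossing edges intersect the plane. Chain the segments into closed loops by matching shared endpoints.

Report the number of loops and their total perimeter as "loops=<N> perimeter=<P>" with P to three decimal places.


Straddling triangles (18 of 64):
  (v8,v12,v9) [+-+] → (-1.8362, 2.27942, 0)–(-1.8362, 2.18319, 0.0962244)  len=0.1361
  (v9,v12,v13) [+-+] → (-1.8362, 2.18319, 0.0962244)–(-1.8362, 1.8362, 0.443205)  len=0.4907
  (v8,v15,v12) [++-] → (-1.8362, 1.8362, -0.443205)–(-1.8362, 2.27942, 0)  len=0.6268
  (v12,v16,v13) [--+] → (-1.8362, 1.4928, 0.585445)–(-1.8362, 1.8362, 0.443205)  len=0.3717
  (v13,v16,v17) [+--] → (-1.8362, 1.4928, 0.585445)–(-1.8362, 1.31281, 0.66)  len=0.1948
  (v13,v17,v14) [+-+] → (-1.8362, 1.31281, 0.66)–(-1.8362, 0.568285, 0.351607)  len=0.8059
  (v14,v17,v18) [+-+] → (-1.8362, 0.568285, 0.351607)–(-1.8362, 0, 0.1162)  len=0.6151
  (v15,v18,v19) [++-] → (-1.8362, 0, -0.1162)–(-1.8362, 1.31281, -0.66)  len=1.4210
  (v15,v19,v12) [+--] → (-1.8362, 1.31281, -0.66)–(-1.8362, 1.8362, -0.443205)  len=0.5665
  (v17,v20,v21) [--+] → (-1.8362, -1.8362, 0.443205)–(-1.8362, -1.31281, 0.66)  len=0.5665
  (v17,v21,v18) [-++] → (-1.8362, -1.31281, 0.66)–(-1.8362, 0, 0.1162)  len=1.4210
  (v18,v22,v19) [++-] → (-1.8362, -0.568285, -0.351607)–(-1.8362, 0, -0.1162)  len=0.6151
  (v19,v22,v23) [-++] → (-1.8362, -0.568285, -0.351607)–(-1.8362, -1.31281, -0.66)  len=0.8059
  (v19,v23,v16) [-+-] → (-1.8362, -1.31281, -0.66)–(-1.8362, -1.4928, -0.585445)  len=0.1948
  (v16,v23,v20) [-+-] → (-1.8362, -1.4928, -0.585445)–(-1.8362, -1.8362, -0.443205)  len=0.3717
  (v20,v24,v21) [-++] → (-1.8362, -2.27942, 0)–(-1.8362, -1.8362, 0.443205)  len=0.6268
  (v23,v27,v20) [++-] → (-1.8362, -2.18319, -0.0962244)–(-1.8362, -1.8362, -0.443205)  len=0.4907
  (v20,v27,v24) [-++] → (-1.8362, -2.18319, -0.0962244)–(-1.8362, -2.27942, 0)  len=0.1361

Chained into 1 loop(s):
  loop 1: 18 segments, perimeter = 10.4572
Total perimeter = 10.457

loops=1 perimeter=10.457


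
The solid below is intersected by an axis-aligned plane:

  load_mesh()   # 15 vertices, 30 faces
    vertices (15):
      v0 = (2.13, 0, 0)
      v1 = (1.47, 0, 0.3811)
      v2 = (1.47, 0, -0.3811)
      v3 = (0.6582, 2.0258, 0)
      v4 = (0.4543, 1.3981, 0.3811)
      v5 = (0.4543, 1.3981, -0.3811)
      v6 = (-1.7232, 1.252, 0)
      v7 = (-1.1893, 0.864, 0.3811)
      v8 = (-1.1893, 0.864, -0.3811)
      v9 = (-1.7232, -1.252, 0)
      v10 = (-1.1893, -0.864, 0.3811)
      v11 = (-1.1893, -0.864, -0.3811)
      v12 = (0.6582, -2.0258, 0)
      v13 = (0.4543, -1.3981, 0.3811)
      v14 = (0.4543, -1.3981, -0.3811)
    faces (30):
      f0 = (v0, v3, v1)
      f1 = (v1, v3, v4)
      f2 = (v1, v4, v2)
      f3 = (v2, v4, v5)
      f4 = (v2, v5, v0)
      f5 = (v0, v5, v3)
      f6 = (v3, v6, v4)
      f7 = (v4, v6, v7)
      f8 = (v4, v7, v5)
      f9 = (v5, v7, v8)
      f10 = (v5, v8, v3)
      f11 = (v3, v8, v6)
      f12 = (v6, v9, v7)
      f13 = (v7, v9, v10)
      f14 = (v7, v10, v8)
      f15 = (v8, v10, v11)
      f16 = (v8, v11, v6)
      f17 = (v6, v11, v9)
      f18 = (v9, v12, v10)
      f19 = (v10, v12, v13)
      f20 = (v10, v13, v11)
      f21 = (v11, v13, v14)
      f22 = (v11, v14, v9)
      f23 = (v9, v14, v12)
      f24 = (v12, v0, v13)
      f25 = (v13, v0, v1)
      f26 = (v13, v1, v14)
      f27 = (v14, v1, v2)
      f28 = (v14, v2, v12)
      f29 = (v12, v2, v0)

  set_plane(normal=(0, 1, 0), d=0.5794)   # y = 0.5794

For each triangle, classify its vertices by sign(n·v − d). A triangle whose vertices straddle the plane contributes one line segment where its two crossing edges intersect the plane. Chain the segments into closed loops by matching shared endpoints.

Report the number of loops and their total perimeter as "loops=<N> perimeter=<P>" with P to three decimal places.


loops=2 perimeter=4.361

Straddling triangles (12 of 30):
  (v0,v3,v1) [-+-] → (1.70905, 0.5794, 0)–(1.23782, 0.5794, 0.272101)  len=0.5442
  (v1,v3,v4) [-++] → (1.23782, 0.5794, 0.272101)–(1.04907, 0.5794, 0.3811)  len=0.2180
  (v1,v4,v2) [-+-] → (1.04907, 0.5794, 0.3811)–(1.04907, 0.5794, -0.0652294)  len=0.4463
  (v2,v4,v5) [-++] → (1.04907, 0.5794, -0.0652294)–(1.04907, 0.5794, -0.3811)  len=0.3159
  (v2,v5,v0) [-+-] → (1.04907, 0.5794, -0.3811)–(1.43556, 0.5794, -0.157935)  len=0.4463
  (v0,v5,v3) [-++] → (1.43556, 0.5794, -0.157935)–(1.70905, 0.5794, 0)  len=0.3158
  (v6,v9,v7) [+-+] → (-1.7232, 0.5794, 0)–(-1.26111, 0.5794, 0.329842)  len=0.5677
  (v7,v9,v10) [+--] → (-1.26111, 0.5794, 0.329842)–(-1.1893, 0.5794, 0.3811)  len=0.0882
  (v7,v10,v8) [+-+] → (-1.1893, 0.5794, 0.3811)–(-1.1893, 0.5794, -0.255566)  len=0.6367
  (v8,v10,v11) [+--] → (-1.1893, 0.5794, -0.255566)–(-1.1893, 0.5794, -0.3811)  len=0.1255
  (v8,v11,v6) [+-+] → (-1.1893, 0.5794, -0.3811)–(-1.55349, 0.5794, -0.121138)  len=0.4475
  (v6,v11,v9) [+--] → (-1.55349, 0.5794, -0.121138)–(-1.7232, 0.5794, 0)  len=0.2085

Chained into 2 loop(s):
  loop 1: 6 segments, perimeter = 2.2864
  loop 2: 6 segments, perimeter = 2.0741
Total perimeter = 4.361


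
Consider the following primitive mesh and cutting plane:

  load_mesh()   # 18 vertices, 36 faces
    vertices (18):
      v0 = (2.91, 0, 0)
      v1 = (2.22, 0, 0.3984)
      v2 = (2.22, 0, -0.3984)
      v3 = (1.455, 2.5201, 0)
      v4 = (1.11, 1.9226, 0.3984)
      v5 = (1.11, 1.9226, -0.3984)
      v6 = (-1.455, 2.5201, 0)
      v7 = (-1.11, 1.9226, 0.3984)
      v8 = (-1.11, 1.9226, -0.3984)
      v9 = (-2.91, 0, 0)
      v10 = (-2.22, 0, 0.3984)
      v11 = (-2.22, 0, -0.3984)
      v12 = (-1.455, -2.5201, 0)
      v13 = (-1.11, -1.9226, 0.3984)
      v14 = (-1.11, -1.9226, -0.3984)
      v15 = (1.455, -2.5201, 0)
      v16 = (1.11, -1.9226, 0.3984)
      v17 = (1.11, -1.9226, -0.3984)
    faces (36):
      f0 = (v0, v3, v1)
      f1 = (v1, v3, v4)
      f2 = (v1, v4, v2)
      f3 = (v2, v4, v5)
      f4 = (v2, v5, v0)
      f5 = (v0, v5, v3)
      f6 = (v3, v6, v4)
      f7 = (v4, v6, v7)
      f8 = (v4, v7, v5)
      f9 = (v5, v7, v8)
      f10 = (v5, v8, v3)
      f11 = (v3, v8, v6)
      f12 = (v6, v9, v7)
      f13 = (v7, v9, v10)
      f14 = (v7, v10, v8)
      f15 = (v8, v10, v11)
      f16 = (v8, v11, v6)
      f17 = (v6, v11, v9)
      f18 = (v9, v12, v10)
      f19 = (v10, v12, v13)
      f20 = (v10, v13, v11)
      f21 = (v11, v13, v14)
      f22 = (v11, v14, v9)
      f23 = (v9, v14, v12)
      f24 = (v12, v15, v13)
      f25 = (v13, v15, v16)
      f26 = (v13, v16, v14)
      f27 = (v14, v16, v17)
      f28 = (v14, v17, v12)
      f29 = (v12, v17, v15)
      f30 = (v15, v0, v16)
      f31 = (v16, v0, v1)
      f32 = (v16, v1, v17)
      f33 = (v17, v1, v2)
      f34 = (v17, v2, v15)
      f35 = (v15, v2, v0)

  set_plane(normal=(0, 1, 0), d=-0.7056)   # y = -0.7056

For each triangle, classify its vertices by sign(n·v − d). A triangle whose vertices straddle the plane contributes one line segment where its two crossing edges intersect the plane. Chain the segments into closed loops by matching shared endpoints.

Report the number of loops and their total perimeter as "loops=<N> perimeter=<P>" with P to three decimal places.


loops=2 perimeter=4.781

Straddling triangles (12 of 36):
  (v9,v12,v10) [+-+] → (-2.50262, -0.7056, 0)–(-2.00581, -0.7056, 0.286852)  len=0.5737
  (v10,v12,v13) [+--] → (-2.00581, -0.7056, 0.286852)–(-1.81263, -0.7056, 0.3984)  len=0.2231
  (v10,v13,v11) [+-+] → (-1.81263, -0.7056, 0.3984)–(-1.81263, -0.7056, -0.105972)  len=0.5044
  (v11,v13,v14) [+--] → (-1.81263, -0.7056, -0.105972)–(-1.81263, -0.7056, -0.3984)  len=0.2924
  (v11,v14,v9) [+-+] → (-1.81263, -0.7056, -0.3984)–(-2.24939, -0.7056, -0.146214)  len=0.5043
  (v9,v14,v12) [+--] → (-2.24939, -0.7056, -0.146214)–(-2.50262, -0.7056, 0)  len=0.2924
  (v15,v0,v16) [-+-] → (2.50262, -0.7056, 0)–(2.24939, -0.7056, 0.146214)  len=0.2924
  (v16,v0,v1) [-++] → (2.24939, -0.7056, 0.146214)–(1.81263, -0.7056, 0.3984)  len=0.5043
  (v16,v1,v17) [-+-] → (1.81263, -0.7056, 0.3984)–(1.81263, -0.7056, 0.105972)  len=0.2924
  (v17,v1,v2) [-++] → (1.81263, -0.7056, 0.105972)–(1.81263, -0.7056, -0.3984)  len=0.5044
  (v17,v2,v15) [-+-] → (1.81263, -0.7056, -0.3984)–(2.00581, -0.7056, -0.286852)  len=0.2231
  (v15,v2,v0) [-++] → (2.00581, -0.7056, -0.286852)–(2.50262, -0.7056, 0)  len=0.5737

Chained into 2 loop(s):
  loop 1: 6 segments, perimeter = 2.3903
  loop 2: 6 segments, perimeter = 2.3903
Total perimeter = 4.781


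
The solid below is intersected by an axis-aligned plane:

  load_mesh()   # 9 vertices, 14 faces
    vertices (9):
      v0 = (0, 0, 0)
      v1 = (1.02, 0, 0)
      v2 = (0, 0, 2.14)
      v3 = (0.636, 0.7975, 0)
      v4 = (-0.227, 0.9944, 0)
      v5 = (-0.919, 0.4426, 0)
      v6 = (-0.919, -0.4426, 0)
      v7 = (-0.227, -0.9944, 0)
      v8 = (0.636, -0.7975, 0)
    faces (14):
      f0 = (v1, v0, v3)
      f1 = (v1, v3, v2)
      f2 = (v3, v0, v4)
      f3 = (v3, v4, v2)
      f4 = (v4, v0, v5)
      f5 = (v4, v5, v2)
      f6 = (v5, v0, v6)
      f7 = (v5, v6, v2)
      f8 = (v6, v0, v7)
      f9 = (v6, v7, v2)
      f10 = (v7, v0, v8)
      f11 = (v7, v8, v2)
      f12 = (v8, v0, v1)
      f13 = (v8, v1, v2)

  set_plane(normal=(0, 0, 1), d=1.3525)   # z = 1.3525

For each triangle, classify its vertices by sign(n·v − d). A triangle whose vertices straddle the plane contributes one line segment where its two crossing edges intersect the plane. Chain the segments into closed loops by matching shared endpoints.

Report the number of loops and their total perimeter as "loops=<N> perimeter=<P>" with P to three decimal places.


Straddling triangles (7 of 14):
  (v1,v3,v2) [--+] → (0.234042, 0.293473, 1.3525)–(0.37535, 0, 1.3525)  len=0.3257
  (v3,v4,v2) [--+] → (-0.0835339, 0.36593, 1.3525)–(0.234042, 0.293473, 1.3525)  len=0.3257
  (v4,v5,v2) [--+] → (-0.338183, 0.162873, 1.3525)–(-0.0835339, 0.36593, 1.3525)  len=0.3257
  (v5,v6,v2) [--+] → (-0.338183, -0.162873, 1.3525)–(-0.338183, 0.162873, 1.3525)  len=0.3257
  (v6,v7,v2) [--+] → (-0.0835339, -0.36593, 1.3525)–(-0.338183, -0.162873, 1.3525)  len=0.3257
  (v7,v8,v2) [--+] → (0.234042, -0.293473, 1.3525)–(-0.0835339, -0.36593, 1.3525)  len=0.3257
  (v8,v1,v2) [--+] → (0.37535, 0, 1.3525)–(0.234042, -0.293473, 1.3525)  len=0.3257

Chained into 1 loop(s):
  loop 1: 7 segments, perimeter = 2.2801
Total perimeter = 2.280

loops=1 perimeter=2.280


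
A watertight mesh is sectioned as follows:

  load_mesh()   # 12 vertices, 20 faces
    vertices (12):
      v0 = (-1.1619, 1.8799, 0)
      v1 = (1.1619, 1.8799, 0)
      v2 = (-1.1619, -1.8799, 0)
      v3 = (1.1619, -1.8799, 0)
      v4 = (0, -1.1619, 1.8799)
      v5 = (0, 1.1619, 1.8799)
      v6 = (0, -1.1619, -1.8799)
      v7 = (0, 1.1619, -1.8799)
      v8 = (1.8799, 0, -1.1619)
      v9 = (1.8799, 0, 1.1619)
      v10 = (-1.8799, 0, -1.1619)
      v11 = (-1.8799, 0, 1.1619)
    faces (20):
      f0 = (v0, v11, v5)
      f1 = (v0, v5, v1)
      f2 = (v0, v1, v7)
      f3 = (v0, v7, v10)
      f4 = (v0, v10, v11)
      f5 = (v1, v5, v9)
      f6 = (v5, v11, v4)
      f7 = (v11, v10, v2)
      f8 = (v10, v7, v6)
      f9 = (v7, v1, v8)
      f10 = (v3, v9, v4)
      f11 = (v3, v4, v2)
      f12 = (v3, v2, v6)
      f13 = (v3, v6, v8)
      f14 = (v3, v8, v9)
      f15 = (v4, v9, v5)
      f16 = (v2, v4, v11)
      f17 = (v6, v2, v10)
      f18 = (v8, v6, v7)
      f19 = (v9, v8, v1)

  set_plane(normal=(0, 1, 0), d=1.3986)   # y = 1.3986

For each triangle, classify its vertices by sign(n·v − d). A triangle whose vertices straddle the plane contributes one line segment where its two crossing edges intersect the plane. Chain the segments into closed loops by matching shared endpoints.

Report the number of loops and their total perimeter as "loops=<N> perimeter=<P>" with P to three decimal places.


loops=1 perimeter=8.168

Straddling triangles (8 of 20):
  (v0,v11,v5) [+--] → (-1.34573, 1.3986, 0.297475)–(-0.383039, 1.3986, 1.26016)  len=1.3614
  (v0,v5,v1) [+-+] → (-0.383039, 1.3986, 1.26016)–(0.383039, 1.3986, 1.26016)  len=0.7661
  (v0,v1,v7) [++-] → (0.383039, 1.3986, -1.26016)–(-0.383039, 1.3986, -1.26016)  len=0.7661
  (v0,v7,v10) [+--] → (-0.383039, 1.3986, -1.26016)–(-1.34573, 1.3986, -0.297475)  len=1.3614
  (v0,v10,v11) [+--] → (-1.34573, 1.3986, -0.297475)–(-1.34573, 1.3986, 0.297475)  len=0.5949
  (v1,v5,v9) [+--] → (0.383039, 1.3986, 1.26016)–(1.34573, 1.3986, 0.297475)  len=1.3614
  (v7,v1,v8) [-+-] → (0.383039, 1.3986, -1.26016)–(1.34573, 1.3986, -0.297475)  len=1.3614
  (v9,v8,v1) [--+] → (1.34573, 1.3986, -0.297475)–(1.34573, 1.3986, 0.297475)  len=0.5949

Chained into 1 loop(s):
  loop 1: 8 segments, perimeter = 8.1678
Total perimeter = 8.168


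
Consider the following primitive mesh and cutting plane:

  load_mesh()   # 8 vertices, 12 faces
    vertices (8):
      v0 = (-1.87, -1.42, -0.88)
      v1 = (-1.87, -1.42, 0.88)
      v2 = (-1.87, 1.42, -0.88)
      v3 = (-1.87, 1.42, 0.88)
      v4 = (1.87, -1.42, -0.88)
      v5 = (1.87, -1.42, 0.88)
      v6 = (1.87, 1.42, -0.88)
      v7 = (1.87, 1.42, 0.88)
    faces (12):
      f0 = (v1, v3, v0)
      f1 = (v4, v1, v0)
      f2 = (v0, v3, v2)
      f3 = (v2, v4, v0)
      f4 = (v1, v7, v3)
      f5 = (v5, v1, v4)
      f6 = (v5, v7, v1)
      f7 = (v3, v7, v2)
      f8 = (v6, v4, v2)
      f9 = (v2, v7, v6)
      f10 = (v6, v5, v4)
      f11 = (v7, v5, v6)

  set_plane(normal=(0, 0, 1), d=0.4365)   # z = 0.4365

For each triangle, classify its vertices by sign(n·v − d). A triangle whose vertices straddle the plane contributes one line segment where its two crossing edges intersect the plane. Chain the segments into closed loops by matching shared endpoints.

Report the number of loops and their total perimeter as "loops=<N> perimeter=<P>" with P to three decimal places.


loops=1 perimeter=13.160

Straddling triangles (8 of 12):
  (v1,v3,v0) [++-] → (-1.87, 0.704352, 0.4365)–(-1.87, -1.42, 0.4365)  len=2.1244
  (v4,v1,v0) [-+-] → (-0.927563, -1.42, 0.4365)–(-1.87, -1.42, 0.4365)  len=0.9424
  (v0,v3,v2) [-+-] → (-1.87, 0.704352, 0.4365)–(-1.87, 1.42, 0.4365)  len=0.7156
  (v5,v1,v4) [++-] → (-0.927562, -1.42, 0.4365)–(1.87, -1.42, 0.4365)  len=2.7976
  (v3,v7,v2) [++-] → (0.927562, 1.42, 0.4365)–(-1.87, 1.42, 0.4365)  len=2.7976
  (v2,v7,v6) [-+-] → (0.927563, 1.42, 0.4365)–(1.87, 1.42, 0.4365)  len=0.9424
  (v6,v5,v4) [-+-] → (1.87, -0.704352, 0.4365)–(1.87, -1.42, 0.4365)  len=0.7156
  (v7,v5,v6) [++-] → (1.87, -0.704352, 0.4365)–(1.87, 1.42, 0.4365)  len=2.1244

Chained into 1 loop(s):
  loop 1: 8 segments, perimeter = 13.1600
Total perimeter = 13.160


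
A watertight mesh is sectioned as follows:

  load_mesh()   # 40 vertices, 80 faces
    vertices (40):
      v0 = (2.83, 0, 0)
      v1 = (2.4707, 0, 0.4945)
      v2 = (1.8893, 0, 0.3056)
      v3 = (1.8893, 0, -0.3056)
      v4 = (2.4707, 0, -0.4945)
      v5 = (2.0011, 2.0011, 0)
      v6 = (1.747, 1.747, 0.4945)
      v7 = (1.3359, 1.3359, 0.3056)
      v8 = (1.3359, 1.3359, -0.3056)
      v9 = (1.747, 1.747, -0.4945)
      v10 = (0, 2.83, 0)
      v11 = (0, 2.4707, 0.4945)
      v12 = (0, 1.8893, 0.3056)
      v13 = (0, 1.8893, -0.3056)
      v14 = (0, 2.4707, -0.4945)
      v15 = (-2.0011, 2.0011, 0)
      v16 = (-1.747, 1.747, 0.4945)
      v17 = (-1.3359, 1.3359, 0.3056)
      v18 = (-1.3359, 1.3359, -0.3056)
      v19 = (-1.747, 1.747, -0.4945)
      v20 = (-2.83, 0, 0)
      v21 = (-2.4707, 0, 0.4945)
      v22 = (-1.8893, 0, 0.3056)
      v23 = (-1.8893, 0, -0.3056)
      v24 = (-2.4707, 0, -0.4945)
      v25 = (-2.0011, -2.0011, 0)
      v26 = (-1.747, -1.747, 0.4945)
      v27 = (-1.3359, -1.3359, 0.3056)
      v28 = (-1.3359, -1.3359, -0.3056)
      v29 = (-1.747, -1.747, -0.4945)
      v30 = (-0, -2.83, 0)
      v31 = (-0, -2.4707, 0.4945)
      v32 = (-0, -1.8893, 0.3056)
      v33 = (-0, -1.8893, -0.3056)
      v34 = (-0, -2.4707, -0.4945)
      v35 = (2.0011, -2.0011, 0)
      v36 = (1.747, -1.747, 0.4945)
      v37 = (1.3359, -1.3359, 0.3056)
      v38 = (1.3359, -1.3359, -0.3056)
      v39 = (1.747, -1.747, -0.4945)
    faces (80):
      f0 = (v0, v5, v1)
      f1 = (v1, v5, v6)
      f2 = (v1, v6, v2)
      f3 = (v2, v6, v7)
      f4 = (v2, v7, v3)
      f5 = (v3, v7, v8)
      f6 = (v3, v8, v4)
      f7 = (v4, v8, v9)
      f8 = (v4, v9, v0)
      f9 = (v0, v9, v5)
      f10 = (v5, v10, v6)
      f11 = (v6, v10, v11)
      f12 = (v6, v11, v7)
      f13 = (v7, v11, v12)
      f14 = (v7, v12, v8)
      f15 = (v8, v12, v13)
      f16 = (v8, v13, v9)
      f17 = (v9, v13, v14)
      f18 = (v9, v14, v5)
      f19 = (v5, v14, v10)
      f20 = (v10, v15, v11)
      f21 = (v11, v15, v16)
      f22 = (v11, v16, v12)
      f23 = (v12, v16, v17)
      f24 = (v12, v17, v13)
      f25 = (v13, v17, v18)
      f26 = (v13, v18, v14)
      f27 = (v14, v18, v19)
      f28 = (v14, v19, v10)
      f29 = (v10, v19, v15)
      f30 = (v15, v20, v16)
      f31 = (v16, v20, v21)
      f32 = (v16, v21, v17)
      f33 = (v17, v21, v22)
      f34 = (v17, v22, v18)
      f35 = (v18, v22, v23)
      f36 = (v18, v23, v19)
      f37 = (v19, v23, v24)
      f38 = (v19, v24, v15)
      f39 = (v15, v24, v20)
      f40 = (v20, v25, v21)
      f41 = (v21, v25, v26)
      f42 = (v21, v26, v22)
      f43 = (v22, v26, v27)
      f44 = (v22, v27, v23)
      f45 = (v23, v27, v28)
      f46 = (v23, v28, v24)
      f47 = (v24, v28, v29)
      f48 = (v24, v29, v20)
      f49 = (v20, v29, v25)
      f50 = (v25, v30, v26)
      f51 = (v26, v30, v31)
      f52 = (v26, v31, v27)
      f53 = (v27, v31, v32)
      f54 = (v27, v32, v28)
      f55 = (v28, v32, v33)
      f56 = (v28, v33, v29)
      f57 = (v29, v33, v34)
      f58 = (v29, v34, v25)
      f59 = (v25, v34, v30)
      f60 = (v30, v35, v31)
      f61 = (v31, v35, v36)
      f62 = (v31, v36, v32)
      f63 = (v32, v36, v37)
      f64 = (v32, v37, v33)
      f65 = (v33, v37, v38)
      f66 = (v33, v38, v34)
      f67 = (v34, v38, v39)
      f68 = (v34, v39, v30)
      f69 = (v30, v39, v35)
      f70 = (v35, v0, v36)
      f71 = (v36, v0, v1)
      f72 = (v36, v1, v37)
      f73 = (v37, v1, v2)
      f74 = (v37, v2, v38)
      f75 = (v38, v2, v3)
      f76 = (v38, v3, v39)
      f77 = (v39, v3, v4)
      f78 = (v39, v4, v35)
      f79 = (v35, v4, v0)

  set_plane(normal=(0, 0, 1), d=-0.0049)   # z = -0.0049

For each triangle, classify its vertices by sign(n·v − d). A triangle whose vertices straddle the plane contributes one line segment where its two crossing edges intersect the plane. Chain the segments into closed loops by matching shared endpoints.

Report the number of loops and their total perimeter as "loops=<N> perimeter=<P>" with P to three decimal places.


Straddling triangles (32 of 80):
  (v2,v7,v3) [++-] → (1.61704, 0.65724, -0.0049)–(1.8893, 0, -0.0049)  len=0.7114
  (v3,v7,v8) [-+-] → (1.61704, 0.65724, -0.0049)–(1.3359, 1.3359, -0.0049)  len=0.7346
  (v4,v9,v0) [--+] → (2.81927, 0.017311, -0.0049)–(2.82644, 0, -0.0049)  len=0.0187
  (v0,v9,v5) [+-+] → (2.81927, 0.017311, -0.0049)–(1.99858, 1.99858, -0.0049)  len=2.1445
  (v7,v12,v8) [++-] → (0.67866, 1.60816, -0.0049)–(1.3359, 1.3359, -0.0049)  len=0.7114
  (v8,v12,v13) [-+-] → (0.67866, 1.60816, -0.0049)–(0, 1.8893, -0.0049)  len=0.7346
  (v9,v14,v5) [--+] → (1.98127, 2.00575, -0.0049)–(1.99858, 1.99858, -0.0049)  len=0.0187
  (v5,v14,v10) [+-+] → (1.98127, 2.00575, -0.0049)–(0, 2.82644, -0.0049)  len=2.1445
  (v12,v17,v13) [++-] → (-0.65724, 1.61704, -0.0049)–(0, 1.8893, -0.0049)  len=0.7114
  (v13,v17,v18) [-+-] → (-0.65724, 1.61704, -0.0049)–(-1.3359, 1.3359, -0.0049)  len=0.7346
  (v14,v19,v10) [--+] → (-0.017311, 2.81927, -0.0049)–(0, 2.82644, -0.0049)  len=0.0187
  (v10,v19,v15) [+-+] → (-0.017311, 2.81927, -0.0049)–(-1.99858, 1.99858, -0.0049)  len=2.1445
  (v17,v22,v18) [++-] → (-1.60816, 0.67866, -0.0049)–(-1.3359, 1.3359, -0.0049)  len=0.7114
  (v18,v22,v23) [-+-] → (-1.60816, 0.67866, -0.0049)–(-1.8893, 0, -0.0049)  len=0.7346
  (v19,v24,v15) [--+] → (-2.00575, 1.98127, -0.0049)–(-1.99858, 1.99858, -0.0049)  len=0.0187
  (v15,v24,v20) [+-+] → (-2.00575, 1.98127, -0.0049)–(-2.82644, 0, -0.0049)  len=2.1445
  (v22,v27,v23) [++-] → (-1.61704, -0.65724, -0.0049)–(-1.8893, 0, -0.0049)  len=0.7114
  (v23,v27,v28) [-+-] → (-1.61704, -0.65724, -0.0049)–(-1.3359, -1.3359, -0.0049)  len=0.7346
  (v24,v29,v20) [--+] → (-2.81927, -0.017311, -0.0049)–(-2.82644, 0, -0.0049)  len=0.0187
  (v20,v29,v25) [+-+] → (-2.81927, -0.017311, -0.0049)–(-1.99858, -1.99858, -0.0049)  len=2.1445
  (v27,v32,v28) [++-] → (-0.67866, -1.60816, -0.0049)–(-1.3359, -1.3359, -0.0049)  len=0.7114
  (v28,v32,v33) [-+-] → (-0.67866, -1.60816, -0.0049)–(0, -1.8893, -0.0049)  len=0.7346
  (v29,v34,v25) [--+] → (-1.98127, -2.00575, -0.0049)–(-1.99858, -1.99858, -0.0049)  len=0.0187
  (v25,v34,v30) [+-+] → (-1.98127, -2.00575, -0.0049)–(0, -2.82644, -0.0049)  len=2.1445
  (v32,v37,v33) [++-] → (0.65724, -1.61704, -0.0049)–(0, -1.8893, -0.0049)  len=0.7114
  (v33,v37,v38) [-+-] → (0.65724, -1.61704, -0.0049)–(1.3359, -1.3359, -0.0049)  len=0.7346
  (v34,v39,v30) [--+] → (0.017311, -2.81927, -0.0049)–(0, -2.82644, -0.0049)  len=0.0187
  (v30,v39,v35) [+-+] → (0.017311, -2.81927, -0.0049)–(1.99858, -1.99858, -0.0049)  len=2.1445
  (v37,v2,v38) [++-] → (1.60816, -0.67866, -0.0049)–(1.3359, -1.3359, -0.0049)  len=0.7114
  (v38,v2,v3) [-+-] → (1.60816, -0.67866, -0.0049)–(1.8893, 0, -0.0049)  len=0.7346
  (v39,v4,v35) [--+] → (2.00575, -1.98127, -0.0049)–(1.99858, -1.99858, -0.0049)  len=0.0187
  (v35,v4,v0) [+-+] → (2.00575, -1.98127, -0.0049)–(2.82644, 0, -0.0049)  len=2.1445

Chained into 2 loop(s):
  loop 1: 16 segments, perimeter = 11.5679
  loop 2: 16 segments, perimeter = 17.3061
Total perimeter = 28.874

loops=2 perimeter=28.874


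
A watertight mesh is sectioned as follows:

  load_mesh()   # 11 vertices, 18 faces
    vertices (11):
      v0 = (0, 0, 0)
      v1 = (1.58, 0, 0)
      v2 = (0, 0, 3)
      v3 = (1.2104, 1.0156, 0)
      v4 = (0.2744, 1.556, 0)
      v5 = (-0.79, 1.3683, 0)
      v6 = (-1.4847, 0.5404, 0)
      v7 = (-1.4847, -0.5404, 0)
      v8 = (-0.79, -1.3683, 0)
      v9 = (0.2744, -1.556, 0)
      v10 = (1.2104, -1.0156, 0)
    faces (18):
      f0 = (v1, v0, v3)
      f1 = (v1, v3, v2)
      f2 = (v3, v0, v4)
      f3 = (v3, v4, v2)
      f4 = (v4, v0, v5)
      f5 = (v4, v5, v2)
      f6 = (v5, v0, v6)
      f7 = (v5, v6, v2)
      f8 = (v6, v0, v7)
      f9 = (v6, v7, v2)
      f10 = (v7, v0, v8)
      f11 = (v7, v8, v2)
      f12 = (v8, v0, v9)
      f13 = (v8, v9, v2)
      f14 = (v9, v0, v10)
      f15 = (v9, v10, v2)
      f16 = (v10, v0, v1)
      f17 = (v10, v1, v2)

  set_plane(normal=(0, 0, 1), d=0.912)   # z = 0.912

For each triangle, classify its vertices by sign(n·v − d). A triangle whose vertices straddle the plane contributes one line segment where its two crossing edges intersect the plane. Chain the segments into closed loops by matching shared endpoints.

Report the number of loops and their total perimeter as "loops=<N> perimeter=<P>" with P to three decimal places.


loops=1 perimeter=6.770

Straddling triangles (9 of 18):
  (v1,v3,v2) [--+] → (0.842438, 0.706858, 0.912)–(1.09968, 0, 0.912)  len=0.7522
  (v3,v4,v2) [--+] → (0.190982, 1.08298, 0.912)–(0.842438, 0.706858, 0.912)  len=0.7522
  (v4,v5,v2) [--+] → (-0.54984, 0.952337, 0.912)–(0.190982, 1.08298, 0.912)  len=0.7523
  (v5,v6,v2) [--+] → (-1.03335, 0.376118, 0.912)–(-0.54984, 0.952337, 0.912)  len=0.7522
  (v6,v7,v2) [--+] → (-1.03335, -0.376118, 0.912)–(-1.03335, 0.376118, 0.912)  len=0.7522
  (v7,v8,v2) [--+] → (-0.54984, -0.952337, 0.912)–(-1.03335, -0.376118, 0.912)  len=0.7522
  (v8,v9,v2) [--+] → (0.190982, -1.08298, 0.912)–(-0.54984, -0.952337, 0.912)  len=0.7523
  (v9,v10,v2) [--+] → (0.842438, -0.706858, 0.912)–(0.190982, -1.08298, 0.912)  len=0.7522
  (v10,v1,v2) [--+] → (1.09968, 0, 0.912)–(0.842438, -0.706858, 0.912)  len=0.7522

Chained into 1 loop(s):
  loop 1: 9 segments, perimeter = 6.7700
Total perimeter = 6.770


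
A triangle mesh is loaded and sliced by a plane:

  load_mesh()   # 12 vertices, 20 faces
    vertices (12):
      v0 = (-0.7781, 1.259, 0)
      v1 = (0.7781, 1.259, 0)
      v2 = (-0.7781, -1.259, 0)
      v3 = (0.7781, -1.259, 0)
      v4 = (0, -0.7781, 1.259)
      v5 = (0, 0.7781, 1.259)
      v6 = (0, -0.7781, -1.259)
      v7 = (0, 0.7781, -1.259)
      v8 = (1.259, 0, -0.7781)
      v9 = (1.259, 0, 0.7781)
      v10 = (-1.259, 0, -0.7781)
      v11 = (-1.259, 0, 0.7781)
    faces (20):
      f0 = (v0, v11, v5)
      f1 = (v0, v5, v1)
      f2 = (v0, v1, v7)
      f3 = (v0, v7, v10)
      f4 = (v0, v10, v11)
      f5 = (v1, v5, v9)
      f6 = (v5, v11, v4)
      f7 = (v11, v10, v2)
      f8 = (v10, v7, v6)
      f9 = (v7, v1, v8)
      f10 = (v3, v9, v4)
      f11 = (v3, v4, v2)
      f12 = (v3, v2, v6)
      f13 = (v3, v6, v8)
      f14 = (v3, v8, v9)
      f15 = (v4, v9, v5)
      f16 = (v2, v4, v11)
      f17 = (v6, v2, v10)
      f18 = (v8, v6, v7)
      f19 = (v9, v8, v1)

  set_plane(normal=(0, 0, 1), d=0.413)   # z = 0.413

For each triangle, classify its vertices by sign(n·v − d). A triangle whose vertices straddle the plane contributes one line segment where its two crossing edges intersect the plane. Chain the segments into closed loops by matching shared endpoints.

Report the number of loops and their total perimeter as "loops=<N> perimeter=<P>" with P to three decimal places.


loops=1 perimeter=7.509

Straddling triangles (10 of 20):
  (v0,v11,v5) [-++] → (-1.03335, 0.590748, 0.413)–(-0.522854, 1.10125, 0.413)  len=0.7220
  (v0,v5,v1) [-+-] → (-0.522854, 1.10125, 0.413)–(0.522854, 1.10125, 0.413)  len=1.0457
  (v0,v10,v11) [--+] → (-1.259, 0, 0.413)–(-1.03335, 0.590748, 0.413)  len=0.6324
  (v1,v5,v9) [-++] → (0.522854, 1.10125, 0.413)–(1.03335, 0.590748, 0.413)  len=0.7220
  (v11,v10,v2) [+--] → (-1.259, 0, 0.413)–(-1.03335, -0.590748, 0.413)  len=0.6324
  (v3,v9,v4) [-++] → (1.03335, -0.590748, 0.413)–(0.522854, -1.10125, 0.413)  len=0.7220
  (v3,v4,v2) [-+-] → (0.522854, -1.10125, 0.413)–(-0.522854, -1.10125, 0.413)  len=1.0457
  (v3,v8,v9) [--+] → (1.259, 0, 0.413)–(1.03335, -0.590748, 0.413)  len=0.6324
  (v2,v4,v11) [-++] → (-0.522854, -1.10125, 0.413)–(-1.03335, -0.590748, 0.413)  len=0.7220
  (v9,v8,v1) [+--] → (1.259, 0, 0.413)–(1.03335, 0.590748, 0.413)  len=0.6324

Chained into 1 loop(s):
  loop 1: 10 segments, perimeter = 7.5087
Total perimeter = 7.509


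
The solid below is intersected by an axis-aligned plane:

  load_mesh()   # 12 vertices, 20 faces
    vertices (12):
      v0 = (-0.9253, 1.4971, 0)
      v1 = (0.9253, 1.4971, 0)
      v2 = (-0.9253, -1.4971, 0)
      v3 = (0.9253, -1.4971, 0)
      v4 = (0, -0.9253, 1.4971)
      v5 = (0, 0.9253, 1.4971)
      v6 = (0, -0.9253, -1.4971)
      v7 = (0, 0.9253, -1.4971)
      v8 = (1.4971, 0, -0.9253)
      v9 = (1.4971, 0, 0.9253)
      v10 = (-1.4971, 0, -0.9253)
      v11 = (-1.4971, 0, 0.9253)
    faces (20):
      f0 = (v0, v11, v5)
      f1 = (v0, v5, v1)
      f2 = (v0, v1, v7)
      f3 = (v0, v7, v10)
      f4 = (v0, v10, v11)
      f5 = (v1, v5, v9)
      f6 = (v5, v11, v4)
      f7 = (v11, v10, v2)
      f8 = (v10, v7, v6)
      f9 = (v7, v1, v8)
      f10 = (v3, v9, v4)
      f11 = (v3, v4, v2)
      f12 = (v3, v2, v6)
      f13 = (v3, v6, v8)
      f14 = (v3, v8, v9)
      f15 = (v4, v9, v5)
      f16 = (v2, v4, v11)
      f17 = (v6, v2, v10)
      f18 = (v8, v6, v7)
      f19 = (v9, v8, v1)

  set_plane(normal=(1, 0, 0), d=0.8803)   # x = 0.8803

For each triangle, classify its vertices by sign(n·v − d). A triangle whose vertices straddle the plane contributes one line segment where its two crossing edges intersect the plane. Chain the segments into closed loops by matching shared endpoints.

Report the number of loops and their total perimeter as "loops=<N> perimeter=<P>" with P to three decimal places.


Straddling triangles (10 of 20):
  (v0,v5,v1) [--+] → (0.8803, 1.46929, 0.0728083)–(0.8803, 1.4971, 0)  len=0.0779
  (v0,v1,v7) [-+-] → (0.8803, 1.4971, 0)–(0.8803, 1.46929, -0.0728083)  len=0.0779
  (v1,v5,v9) [+-+] → (0.8803, 1.46929, 0.0728083)–(0.8803, 0.38122, 1.16088)  len=1.5388
  (v7,v1,v8) [-++] → (0.8803, 1.46929, -0.0728083)–(0.8803, 0.38122, -1.16088)  len=1.5388
  (v3,v9,v4) [++-] → (0.8803, -0.38122, 1.16088)–(0.8803, -1.46929, 0.0728083)  len=1.5388
  (v3,v4,v2) [+--] → (0.8803, -1.46929, 0.0728083)–(0.8803, -1.4971, 0)  len=0.0779
  (v3,v2,v6) [+--] → (0.8803, -1.4971, 0)–(0.8803, -1.46929, -0.0728083)  len=0.0779
  (v3,v6,v8) [+-+] → (0.8803, -1.46929, -0.0728083)–(0.8803, -0.38122, -1.16088)  len=1.5388
  (v4,v9,v5) [-+-] → (0.8803, -0.38122, 1.16088)–(0.8803, 0.38122, 1.16088)  len=0.7624
  (v8,v6,v7) [+--] → (0.8803, -0.38122, -1.16088)–(0.8803, 0.38122, -1.16088)  len=0.7624

Chained into 1 loop(s):
  loop 1: 10 segments, perimeter = 7.9917
Total perimeter = 7.992

loops=1 perimeter=7.992


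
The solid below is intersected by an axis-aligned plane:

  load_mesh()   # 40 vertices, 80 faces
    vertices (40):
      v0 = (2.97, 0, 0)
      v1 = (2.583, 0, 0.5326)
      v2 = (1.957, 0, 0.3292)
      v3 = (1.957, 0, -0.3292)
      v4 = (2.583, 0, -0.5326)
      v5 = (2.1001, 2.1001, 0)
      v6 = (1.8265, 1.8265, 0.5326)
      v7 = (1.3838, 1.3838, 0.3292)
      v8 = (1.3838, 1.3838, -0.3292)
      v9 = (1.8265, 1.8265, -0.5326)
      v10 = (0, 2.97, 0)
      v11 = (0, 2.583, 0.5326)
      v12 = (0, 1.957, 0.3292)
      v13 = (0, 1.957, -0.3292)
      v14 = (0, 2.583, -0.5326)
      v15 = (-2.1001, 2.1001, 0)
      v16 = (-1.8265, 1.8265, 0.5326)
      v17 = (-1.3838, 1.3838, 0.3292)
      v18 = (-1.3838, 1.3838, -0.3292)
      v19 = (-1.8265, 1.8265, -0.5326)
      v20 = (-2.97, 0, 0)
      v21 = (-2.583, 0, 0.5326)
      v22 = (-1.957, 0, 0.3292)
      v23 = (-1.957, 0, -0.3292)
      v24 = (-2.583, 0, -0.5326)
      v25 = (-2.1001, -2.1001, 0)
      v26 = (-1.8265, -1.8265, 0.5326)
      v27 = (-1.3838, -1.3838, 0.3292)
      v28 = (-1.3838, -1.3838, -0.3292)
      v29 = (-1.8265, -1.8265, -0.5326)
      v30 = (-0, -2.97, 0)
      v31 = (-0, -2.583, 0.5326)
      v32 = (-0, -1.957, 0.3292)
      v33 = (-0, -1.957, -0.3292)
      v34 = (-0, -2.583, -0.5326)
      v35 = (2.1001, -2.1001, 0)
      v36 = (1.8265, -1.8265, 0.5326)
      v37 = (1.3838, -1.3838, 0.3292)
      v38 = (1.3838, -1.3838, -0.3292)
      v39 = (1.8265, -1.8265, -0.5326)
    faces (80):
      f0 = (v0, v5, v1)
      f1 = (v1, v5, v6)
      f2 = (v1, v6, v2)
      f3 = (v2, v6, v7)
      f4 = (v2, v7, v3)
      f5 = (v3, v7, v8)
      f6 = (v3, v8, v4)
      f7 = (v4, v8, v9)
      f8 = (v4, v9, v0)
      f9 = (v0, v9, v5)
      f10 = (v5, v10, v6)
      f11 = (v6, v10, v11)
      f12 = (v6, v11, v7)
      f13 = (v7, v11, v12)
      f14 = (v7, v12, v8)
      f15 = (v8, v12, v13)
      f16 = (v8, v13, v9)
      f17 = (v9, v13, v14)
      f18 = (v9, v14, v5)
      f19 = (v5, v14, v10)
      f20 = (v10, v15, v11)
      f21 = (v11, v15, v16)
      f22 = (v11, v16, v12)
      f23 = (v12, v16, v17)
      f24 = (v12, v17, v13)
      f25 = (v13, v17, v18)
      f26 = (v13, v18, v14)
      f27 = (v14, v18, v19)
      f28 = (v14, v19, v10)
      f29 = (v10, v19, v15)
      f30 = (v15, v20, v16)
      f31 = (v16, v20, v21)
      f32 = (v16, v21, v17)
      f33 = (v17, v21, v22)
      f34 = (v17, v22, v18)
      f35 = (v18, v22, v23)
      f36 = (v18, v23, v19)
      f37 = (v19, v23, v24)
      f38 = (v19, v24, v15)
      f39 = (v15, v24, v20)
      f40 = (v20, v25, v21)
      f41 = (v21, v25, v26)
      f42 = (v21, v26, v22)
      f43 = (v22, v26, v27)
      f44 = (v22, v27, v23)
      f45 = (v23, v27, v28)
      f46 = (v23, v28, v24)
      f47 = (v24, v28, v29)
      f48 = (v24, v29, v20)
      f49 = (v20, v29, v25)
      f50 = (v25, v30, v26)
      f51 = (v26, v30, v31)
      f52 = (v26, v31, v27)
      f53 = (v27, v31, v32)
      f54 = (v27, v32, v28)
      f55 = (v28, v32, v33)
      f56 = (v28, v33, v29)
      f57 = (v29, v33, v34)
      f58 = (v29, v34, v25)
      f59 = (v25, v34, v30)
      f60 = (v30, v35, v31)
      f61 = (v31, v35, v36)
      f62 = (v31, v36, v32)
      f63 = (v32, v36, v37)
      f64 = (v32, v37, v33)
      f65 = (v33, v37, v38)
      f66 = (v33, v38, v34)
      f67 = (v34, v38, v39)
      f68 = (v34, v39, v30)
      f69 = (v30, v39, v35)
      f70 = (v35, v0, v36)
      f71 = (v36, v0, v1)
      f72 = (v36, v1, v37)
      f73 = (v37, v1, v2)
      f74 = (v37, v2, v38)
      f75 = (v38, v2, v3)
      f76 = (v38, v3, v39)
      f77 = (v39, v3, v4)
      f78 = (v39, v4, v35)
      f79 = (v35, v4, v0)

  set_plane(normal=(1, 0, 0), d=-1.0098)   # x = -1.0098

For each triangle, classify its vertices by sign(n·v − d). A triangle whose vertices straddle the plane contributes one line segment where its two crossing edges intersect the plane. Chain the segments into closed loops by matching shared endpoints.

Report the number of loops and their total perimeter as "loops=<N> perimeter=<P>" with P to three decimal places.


loops=2 perimeter=6.583

Straddling triangles (20 of 80):
  (v10,v15,v11) [+-+] → (-1.0098, 2.55172, 0)–(-1.0098, 2.35081, 0.276508)  len=0.3418
  (v11,v15,v16) [+--] → (-1.0098, 2.35081, 0.276508)–(-1.0098, 2.16476, 0.5326)  len=0.3165
  (v11,v16,v12) [+-+] → (-1.0098, 2.16476, 0.5326)–(-1.0098, 1.88485, 0.441652)  len=0.2943
  (v12,v16,v17) [+--] → (-1.0098, 1.88485, 0.441652)–(-1.0098, 1.53872, 0.3292)  len=0.3639
  (v12,v17,v13) [+-+] → (-1.0098, 1.53872, 0.3292)–(-1.0098, 1.53872, 0.151254)  len=0.1779
  (v13,v17,v18) [+--] → (-1.0098, 1.53872, 0.151254)–(-1.0098, 1.53872, -0.3292)  len=0.4805
  (v13,v18,v14) [+-+] → (-1.0098, 1.53872, -0.3292)–(-1.0098, 1.70791, -0.384173)  len=0.1779
  (v14,v18,v19) [+--] → (-1.0098, 1.70791, -0.384173)–(-1.0098, 2.16476, -0.5326)  len=0.4804
  (v14,v19,v10) [+-+] → (-1.0098, 2.16476, -0.5326)–(-1.0098, 2.3378, -0.294454)  len=0.2944
  (v10,v19,v15) [+--] → (-1.0098, 2.3378, -0.294454)–(-1.0098, 2.55172, 0)  len=0.3640
  (v25,v30,v26) [-+-] → (-1.0098, -2.55172, 0)–(-1.0098, -2.3378, 0.294454)  len=0.3640
  (v26,v30,v31) [-++] → (-1.0098, -2.3378, 0.294454)–(-1.0098, -2.16476, 0.5326)  len=0.2944
  (v26,v31,v27) [-+-] → (-1.0098, -2.16476, 0.5326)–(-1.0098, -1.70791, 0.384173)  len=0.4804
  (v27,v31,v32) [-++] → (-1.0098, -1.70791, 0.384173)–(-1.0098, -1.53872, 0.3292)  len=0.1779
  (v27,v32,v28) [-+-] → (-1.0098, -1.53872, 0.3292)–(-1.0098, -1.53872, -0.151254)  len=0.4805
  (v28,v32,v33) [-++] → (-1.0098, -1.53872, -0.151254)–(-1.0098, -1.53872, -0.3292)  len=0.1779
  (v28,v33,v29) [-+-] → (-1.0098, -1.53872, -0.3292)–(-1.0098, -1.88485, -0.441652)  len=0.3639
  (v29,v33,v34) [-++] → (-1.0098, -1.88485, -0.441652)–(-1.0098, -2.16476, -0.5326)  len=0.2943
  (v29,v34,v25) [-+-] → (-1.0098, -2.16476, -0.5326)–(-1.0098, -2.35081, -0.276508)  len=0.3165
  (v25,v34,v30) [-++] → (-1.0098, -2.35081, -0.276508)–(-1.0098, -2.55172, 0)  len=0.3418

Chained into 2 loop(s):
  loop 1: 10 segments, perimeter = 3.2916
  loop 2: 10 segments, perimeter = 3.2916
Total perimeter = 6.583
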